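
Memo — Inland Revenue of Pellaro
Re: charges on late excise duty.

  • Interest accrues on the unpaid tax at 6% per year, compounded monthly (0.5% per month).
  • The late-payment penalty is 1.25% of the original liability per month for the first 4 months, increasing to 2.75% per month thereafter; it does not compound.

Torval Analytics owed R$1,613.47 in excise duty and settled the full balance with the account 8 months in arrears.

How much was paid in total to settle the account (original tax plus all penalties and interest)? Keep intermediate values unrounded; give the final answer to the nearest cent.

Penalty, months 1–4: 4 × 1.25% × R$1,613.47 = R$80.67…
Penalty, months 5–8: 4 × 2.75% × R$1,613.47 = R$177.48…
Interest: R$1,613.47 × ((1 + 0.005)^8 − 1) = R$1,613.47 × 0.0407070… = R$65.6796…
Total = R$1,613.47 + R$258.1552 + R$65.6796… = R$1,937.30

R$1,937.30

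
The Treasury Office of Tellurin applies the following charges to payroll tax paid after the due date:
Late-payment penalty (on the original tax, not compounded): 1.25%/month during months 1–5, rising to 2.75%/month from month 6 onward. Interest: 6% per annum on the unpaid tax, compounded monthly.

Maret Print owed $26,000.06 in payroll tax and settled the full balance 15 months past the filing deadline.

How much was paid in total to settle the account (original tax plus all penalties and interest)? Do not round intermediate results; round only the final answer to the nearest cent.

$36,794.84

Penalty, months 1–5: 5 × 1.25% × $26,000.06 = $1,625.00…
Penalty, months 6–15: 10 × 2.75% × $26,000.06 = $7,150.02…
Interest (6%/yr ÷ 12 = 0.5%/month): $26,000.06 × ((1 + 0.005)^15 − 1) = $2,019.7558…
Total = $26,000.06 + $8,775.0203… + $2,019.7558… = $36,794.84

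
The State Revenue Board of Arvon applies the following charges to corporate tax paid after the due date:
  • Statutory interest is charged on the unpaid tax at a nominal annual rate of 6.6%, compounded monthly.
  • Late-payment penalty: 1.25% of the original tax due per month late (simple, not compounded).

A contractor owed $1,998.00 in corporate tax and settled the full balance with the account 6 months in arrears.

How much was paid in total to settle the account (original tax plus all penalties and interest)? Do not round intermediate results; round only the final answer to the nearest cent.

Late-payment penalty: 6 × 1.25% × $1,998.00 = $149.85
Interest (6.6%/yr ÷ 12 = 0.55%/month): $1,998.00 × ((1 + 0.0055)^6 − 1) = $66.8473…
Total = $1,998.00 + $149.8500 + $66.8473… = $2,214.70

$2,214.70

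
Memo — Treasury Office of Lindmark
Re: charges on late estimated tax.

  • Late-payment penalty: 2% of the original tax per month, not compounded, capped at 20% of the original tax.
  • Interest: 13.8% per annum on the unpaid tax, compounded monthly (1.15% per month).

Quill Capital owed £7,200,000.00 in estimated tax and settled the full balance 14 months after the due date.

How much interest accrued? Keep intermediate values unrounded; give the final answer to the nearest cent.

£1,249,965.11

Interest: £7,200,000.00 × ((1 + 0.0115)^14 − 1) = £7,200,000.00 × 0.1736063… = £1,249,965.1135…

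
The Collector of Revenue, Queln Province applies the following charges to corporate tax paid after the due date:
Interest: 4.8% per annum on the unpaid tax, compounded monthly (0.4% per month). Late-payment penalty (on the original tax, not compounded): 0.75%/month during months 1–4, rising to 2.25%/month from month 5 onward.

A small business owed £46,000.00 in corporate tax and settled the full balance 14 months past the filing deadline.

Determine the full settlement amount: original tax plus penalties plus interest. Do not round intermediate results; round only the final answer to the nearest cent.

£60,374.06

Penalty, months 1–4: 4 × 0.75% × £46,000.00 = £1,380.00
Penalty, months 5–14: 10 × 2.25% × £46,000.00 = £10,350.00
Interest: £46,000.00 × ((1 + 0.004)^14 − 1) = £46,000.00 × 0.0574796… = £2,644.0595…
Total = £46,000.00 + £11,730.0000 + £2,644.0595… = £60,374.06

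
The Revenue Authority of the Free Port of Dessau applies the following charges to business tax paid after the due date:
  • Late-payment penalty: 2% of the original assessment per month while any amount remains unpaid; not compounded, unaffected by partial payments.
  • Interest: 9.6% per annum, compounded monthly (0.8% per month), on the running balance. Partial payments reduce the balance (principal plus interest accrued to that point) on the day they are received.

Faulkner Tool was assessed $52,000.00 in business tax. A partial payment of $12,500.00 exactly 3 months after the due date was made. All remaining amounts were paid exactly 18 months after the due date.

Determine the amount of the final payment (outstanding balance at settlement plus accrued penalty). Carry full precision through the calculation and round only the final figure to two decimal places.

Balance at month 3: $52,000.0000 × (1 + 0.008)^3 = $53,258.0106…
After $12,500.00 payment: $53,258.0106… − $12,500.00 = $40,758.0106…
Balance at month 18: $40,758.0106… × (1 + 0.008)^15 = $45,932.5927…
Penalty: 18 × 2% × $52,000.00 = $18,720.00
Final settlement = outstanding balance + penalty = $45,932.5927… + $18,720.00 = $64,652.59

$64,652.59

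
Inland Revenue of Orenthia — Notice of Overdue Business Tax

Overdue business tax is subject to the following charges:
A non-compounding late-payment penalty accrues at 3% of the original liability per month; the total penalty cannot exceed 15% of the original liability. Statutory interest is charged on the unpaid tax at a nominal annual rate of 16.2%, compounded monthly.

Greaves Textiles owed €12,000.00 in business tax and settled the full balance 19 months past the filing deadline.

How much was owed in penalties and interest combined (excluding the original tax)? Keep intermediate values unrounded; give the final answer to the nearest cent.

Penalty (uncapped): 19 × 3% × €12,000.00 = €6,840.00; cap = 15% × €12,000.00 = €1,800.00 → penalty = €1,800.00
Interest (16.2%/yr ÷ 12 = 1.35%/month): €12,000.00 × ((1 + 0.0135)^19 − 1) = €3,482.1957…
Penalties + interest = €1,800.0000 + €3,482.1957… = €5,282.20

€5,282.20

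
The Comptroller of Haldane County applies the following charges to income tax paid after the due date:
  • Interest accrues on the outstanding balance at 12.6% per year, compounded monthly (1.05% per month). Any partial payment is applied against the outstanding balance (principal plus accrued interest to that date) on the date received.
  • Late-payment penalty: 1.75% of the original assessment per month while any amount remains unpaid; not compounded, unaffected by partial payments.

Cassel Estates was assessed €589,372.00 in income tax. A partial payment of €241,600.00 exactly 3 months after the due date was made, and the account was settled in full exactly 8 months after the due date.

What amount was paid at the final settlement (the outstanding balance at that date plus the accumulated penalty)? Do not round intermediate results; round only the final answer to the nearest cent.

€468,696.26

Balance at month 3: €589,372.0000 × (1 + 0.0105)^3 = €608,132.8351…
After €241,600.00 payment: €608,132.8351… − €241,600.00 = €366,532.8351…
Balance at month 8: €366,532.8351… × (1 + 0.0105)^5 = €386,184.1768…
Penalty: 8 × 1.75% × €589,372.00 = €82,512.08
Final settlement = outstanding balance + penalty = €386,184.1768… + €82,512.08 = €468,696.26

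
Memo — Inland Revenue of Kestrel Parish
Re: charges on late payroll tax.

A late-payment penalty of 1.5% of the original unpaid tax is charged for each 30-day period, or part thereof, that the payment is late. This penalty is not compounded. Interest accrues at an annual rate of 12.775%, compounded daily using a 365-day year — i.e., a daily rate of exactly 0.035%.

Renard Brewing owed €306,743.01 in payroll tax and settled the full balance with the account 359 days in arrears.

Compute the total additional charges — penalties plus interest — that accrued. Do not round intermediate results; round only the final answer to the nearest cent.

€96,274.46

Penalty periods: ⌈359/30⌉ = 12; penalty = 12 × 1.5% × €306,743.01 = €55,213.74…
Interest: €306,743.01 × ((1 + 0.00035)^359 − 1) = €306,743.01 × 0.13386031… = €41,060.7151…
Penalties + interest = €55,213.7418 + €41,060.7151… = €96,274.46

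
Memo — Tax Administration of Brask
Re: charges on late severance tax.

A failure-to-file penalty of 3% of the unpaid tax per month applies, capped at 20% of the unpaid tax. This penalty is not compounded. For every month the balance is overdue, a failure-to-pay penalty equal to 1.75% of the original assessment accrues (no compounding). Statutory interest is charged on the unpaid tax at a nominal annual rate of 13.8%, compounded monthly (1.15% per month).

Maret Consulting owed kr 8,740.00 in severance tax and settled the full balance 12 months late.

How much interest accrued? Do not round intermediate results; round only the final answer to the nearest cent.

kr 1,285.41

Interest: kr 8,740.00 × ((1 + 0.0115)^12 − 1) = kr 8,740.00 × 0.1470719… = kr 1,285.4085…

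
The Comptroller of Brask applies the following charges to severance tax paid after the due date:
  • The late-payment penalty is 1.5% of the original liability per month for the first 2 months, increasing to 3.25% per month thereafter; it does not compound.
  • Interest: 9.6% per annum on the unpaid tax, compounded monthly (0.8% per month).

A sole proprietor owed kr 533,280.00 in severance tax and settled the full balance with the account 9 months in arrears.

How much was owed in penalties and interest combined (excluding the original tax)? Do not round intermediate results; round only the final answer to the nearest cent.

kr 176,967.65

Penalty, months 1–2: 2 × 1.5% × kr 533,280.00 = kr 15,998.40
Penalty, months 3–9: 7 × 3.25% × kr 533,280.00 = kr 121,321.20
Interest: kr 533,280.00 × ((1 + 0.008)^9 − 1) = kr 533,280.00 × 0.0743475… = kr 39,648.0499…
Penalties + interest = kr 137,319.6000 + kr 39,648.0499… = kr 176,967.65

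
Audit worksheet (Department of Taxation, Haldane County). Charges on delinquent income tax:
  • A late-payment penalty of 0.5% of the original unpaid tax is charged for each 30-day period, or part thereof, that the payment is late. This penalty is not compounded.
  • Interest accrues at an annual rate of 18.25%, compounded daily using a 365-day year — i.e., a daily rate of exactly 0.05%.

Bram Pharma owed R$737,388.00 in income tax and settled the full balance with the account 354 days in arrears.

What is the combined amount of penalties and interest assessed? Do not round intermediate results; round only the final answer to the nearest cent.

Penalty periods: ⌈354/30⌉ = 12; penalty = 12 × 0.5% × R$737,388.00 = R$44,243.28
Interest: R$737,388.00 × ((1 + 0.0005)^354 − 1) = R$737,388.00 × 0.19357829… = R$142,742.3108…
Penalties + interest = R$44,243.2800 + R$142,742.3108… = R$186,985.59

R$186,985.59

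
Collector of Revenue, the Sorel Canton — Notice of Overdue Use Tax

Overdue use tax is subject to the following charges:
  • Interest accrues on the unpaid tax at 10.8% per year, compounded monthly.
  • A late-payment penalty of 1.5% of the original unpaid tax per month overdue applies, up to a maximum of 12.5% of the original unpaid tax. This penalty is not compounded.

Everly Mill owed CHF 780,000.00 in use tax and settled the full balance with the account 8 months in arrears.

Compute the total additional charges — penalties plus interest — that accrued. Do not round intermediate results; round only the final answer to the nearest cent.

Penalty: 8 × 1.5% × CHF 780,000.00 = CHF 93,600.00 (below the 12.5% cap of CHF 97,500.00)
Interest (10.8%/yr ÷ 12 = 0.9%/month): CHF 780,000.00 × ((1 + 0.009)^8 − 1) = CHF 57,961.2435…
Penalties + interest = CHF 93,600.0000 + CHF 57,961.2435… = CHF 151,561.24

CHF 151,561.24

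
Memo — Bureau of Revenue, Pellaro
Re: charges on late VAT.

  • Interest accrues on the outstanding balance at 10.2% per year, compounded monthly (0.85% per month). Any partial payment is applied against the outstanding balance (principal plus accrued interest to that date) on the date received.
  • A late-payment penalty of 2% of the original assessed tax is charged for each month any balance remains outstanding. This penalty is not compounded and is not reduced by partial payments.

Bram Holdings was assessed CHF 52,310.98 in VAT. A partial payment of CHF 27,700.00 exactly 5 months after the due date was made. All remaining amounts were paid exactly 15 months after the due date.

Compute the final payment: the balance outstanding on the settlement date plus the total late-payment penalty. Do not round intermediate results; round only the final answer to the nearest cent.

CHF 44,939.13

Balance at month 5: CHF 52,310.9800 × (1 + 0.0085)^5 = CHF 54,572.3140…
After CHF 27,700.00 payment: CHF 54,572.3140… − CHF 27,700.00 = CHF 26,872.3140…
Balance at month 15: CHF 26,872.3140… × (1 + 0.0085)^10 = CHF 29,245.8394…
Penalty: 15 × 2% × CHF 52,310.98 = CHF 15,693.29…
Final settlement = outstanding balance + penalty = CHF 29,245.8394… + CHF 15,693.29… = CHF 44,939.13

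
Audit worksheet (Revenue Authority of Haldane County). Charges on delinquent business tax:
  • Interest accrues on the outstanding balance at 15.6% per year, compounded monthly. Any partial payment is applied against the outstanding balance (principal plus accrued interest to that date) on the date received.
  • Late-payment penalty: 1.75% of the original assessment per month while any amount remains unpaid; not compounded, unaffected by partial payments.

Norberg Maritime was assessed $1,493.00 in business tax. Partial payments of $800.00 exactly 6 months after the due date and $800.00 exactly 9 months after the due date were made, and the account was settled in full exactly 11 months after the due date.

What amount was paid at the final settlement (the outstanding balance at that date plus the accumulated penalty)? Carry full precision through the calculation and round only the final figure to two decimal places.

Monthly rate = 15.6% ÷ 12 = 1.3%
Balance at month 6: $1,493.0000 × (1 + 0.013)^6 = $1,613.3050…
After $800.00 payment: $1,613.3050… − $800.00 = $813.3050…
Balance at month 9: $813.3050… × (1 + 0.013)^3 = $845.4380…
After $800.00 payment: $845.4380… − $800.00 = $45.4380…
Balance at month 11: $45.4380… × (1 + 0.013)^2 = $46.6271…
Penalty: 11 × 1.75% × $1,493.00 = $287.40…
Final settlement = outstanding balance + penalty = $46.6271… + $287.40… = $334.03

$334.03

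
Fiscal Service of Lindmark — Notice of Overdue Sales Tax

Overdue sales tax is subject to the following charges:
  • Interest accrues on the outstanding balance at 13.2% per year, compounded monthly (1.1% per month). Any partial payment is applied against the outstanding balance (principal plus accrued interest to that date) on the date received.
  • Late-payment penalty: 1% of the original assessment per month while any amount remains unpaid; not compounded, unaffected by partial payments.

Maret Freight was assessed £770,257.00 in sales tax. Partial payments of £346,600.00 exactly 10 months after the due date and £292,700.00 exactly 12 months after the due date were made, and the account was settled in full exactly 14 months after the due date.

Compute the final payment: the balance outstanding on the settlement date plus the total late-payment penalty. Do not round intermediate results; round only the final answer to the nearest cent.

Balance at month 10: £770,257.0000 × (1 + 0.011)^10 = £859,304.7446…
After £346,600.00 payment: £859,304.7446… − £346,600.00 = £512,704.7446…
Balance at month 12: £512,704.7446… × (1 + 0.011)^2 = £524,046.2863…
After £292,700.00 payment: £524,046.2863… − £292,700.00 = £231,346.2863…
Balance at month 14: £231,346.2863… × (1 + 0.011)^2 = £236,463.8975…
Penalty: 14 × 1% × £770,257.00 = £107,835.98
Final settlement = outstanding balance + penalty = £236,463.8975… + £107,835.98 = £344,299.88

£344,299.88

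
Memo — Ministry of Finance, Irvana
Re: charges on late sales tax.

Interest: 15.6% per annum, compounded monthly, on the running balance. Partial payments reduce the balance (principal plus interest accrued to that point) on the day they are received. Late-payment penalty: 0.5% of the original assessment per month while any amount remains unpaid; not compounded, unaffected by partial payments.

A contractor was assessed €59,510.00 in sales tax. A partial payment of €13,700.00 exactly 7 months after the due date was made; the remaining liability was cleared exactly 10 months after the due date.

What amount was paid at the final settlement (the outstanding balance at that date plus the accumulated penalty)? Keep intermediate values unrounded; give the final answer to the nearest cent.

€56,449.15

Monthly rate = 15.6% ÷ 12 = 1.3%
Balance at month 7: €59,510.0000 × (1 + 0.013)^7 = €65,141.2470…
After €13,700.00 payment: €65,141.2470… − €13,700.00 = €51,441.2470…
Balance at month 10: €51,441.2470… × (1 + 0.013)^3 = €53,473.6493…
Penalty: 10 × 0.5% × €59,510.00 = €2,975.50
Final settlement = outstanding balance + penalty = €53,473.6493… + €2,975.50 = €56,449.15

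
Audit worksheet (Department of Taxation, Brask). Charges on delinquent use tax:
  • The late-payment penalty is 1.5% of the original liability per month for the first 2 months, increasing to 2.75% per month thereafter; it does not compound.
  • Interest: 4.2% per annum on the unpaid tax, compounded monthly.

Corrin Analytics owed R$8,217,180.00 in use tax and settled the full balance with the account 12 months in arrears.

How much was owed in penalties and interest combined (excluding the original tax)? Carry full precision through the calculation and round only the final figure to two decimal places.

R$2,858,083.17

Penalty, months 1–2: 2 × 1.5% × R$8,217,180.00 = R$246,515.40
Penalty, months 3–12: 10 × 2.75% × R$8,217,180.00 = R$2,259,724.50
Interest (4.2%/yr ÷ 12 = 0.35%/month): R$8,217,180.00 × ((1 + 0.0035)^12 − 1) = R$351,843.2724…
Penalties + interest = R$2,506,239.9000 + R$351,843.2724… = R$2,858,083.17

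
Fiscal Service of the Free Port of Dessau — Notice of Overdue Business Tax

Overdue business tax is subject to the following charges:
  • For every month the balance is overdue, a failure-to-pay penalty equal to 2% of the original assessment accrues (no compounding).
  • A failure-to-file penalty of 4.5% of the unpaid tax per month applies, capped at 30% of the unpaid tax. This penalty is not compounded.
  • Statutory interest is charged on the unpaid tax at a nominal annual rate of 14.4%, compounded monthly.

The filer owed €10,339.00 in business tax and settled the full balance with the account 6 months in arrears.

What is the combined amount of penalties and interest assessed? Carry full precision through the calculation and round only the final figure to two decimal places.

Failure-to-file: 6 × 4.5% × €10,339.00 = €2,791.53 (under the 30% cap)
Failure-to-pay penalty: 6 × 2% × €10,339.00 = €1,240.68
Interest (14.4%/yr ÷ 12 = 1.2%/month): €10,339.00 × ((1 + 0.012)^6 − 1) = €767.1008…
Penalties + interest = €4,032.2100 + €767.1008… = €4,799.31

€4,799.31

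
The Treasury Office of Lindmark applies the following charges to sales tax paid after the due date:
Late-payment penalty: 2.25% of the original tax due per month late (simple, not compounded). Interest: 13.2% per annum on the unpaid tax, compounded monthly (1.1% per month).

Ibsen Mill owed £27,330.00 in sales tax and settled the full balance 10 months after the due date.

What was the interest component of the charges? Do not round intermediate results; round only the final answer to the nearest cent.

Interest: £27,330.00 × ((1 + 0.011)^10 − 1) = £27,330.00 × 0.1156078… = £3,159.5621…

£3,159.56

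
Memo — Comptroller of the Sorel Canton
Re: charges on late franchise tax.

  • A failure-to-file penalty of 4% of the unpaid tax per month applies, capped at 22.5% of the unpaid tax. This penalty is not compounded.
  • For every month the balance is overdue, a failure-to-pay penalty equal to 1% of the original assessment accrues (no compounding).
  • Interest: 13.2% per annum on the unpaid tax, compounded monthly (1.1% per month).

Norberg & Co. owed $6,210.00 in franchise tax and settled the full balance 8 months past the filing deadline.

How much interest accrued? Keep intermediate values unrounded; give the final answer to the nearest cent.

Interest: $6,210.00 × ((1 + 0.011)^8 − 1) = $6,210.00 × 0.0914636… = $567.9888…

$567.99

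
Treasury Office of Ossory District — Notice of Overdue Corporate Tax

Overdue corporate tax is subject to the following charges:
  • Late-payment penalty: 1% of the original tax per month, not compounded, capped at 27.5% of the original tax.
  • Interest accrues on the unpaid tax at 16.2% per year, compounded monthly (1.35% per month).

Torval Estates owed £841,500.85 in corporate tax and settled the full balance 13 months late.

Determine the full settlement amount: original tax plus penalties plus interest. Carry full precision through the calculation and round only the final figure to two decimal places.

£1,111,154.33

Penalty: 13 × 1% × £841,500.85 = £109,395.11… (below the 27.5% cap of £231,412.73…)
Interest: £841,500.85 × ((1 + 0.0135)^13 − 1) = £841,500.85 × 0.1904435… = £160,258.3702…
Total = £841,500.85 + £109,395.1105 + £160,258.3702… = £1,111,154.33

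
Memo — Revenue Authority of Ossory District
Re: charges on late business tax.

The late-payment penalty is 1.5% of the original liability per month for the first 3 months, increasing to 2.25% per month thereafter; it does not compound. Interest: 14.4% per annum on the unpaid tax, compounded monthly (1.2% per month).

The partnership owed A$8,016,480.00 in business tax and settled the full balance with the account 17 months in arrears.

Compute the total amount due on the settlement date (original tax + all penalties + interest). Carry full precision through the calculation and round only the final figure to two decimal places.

Penalty, months 1–3: 3 × 1.5% × A$8,016,480.00 = A$360,741.60
Penalty, months 4–17: 14 × 2.25% × A$8,016,480.00 = A$2,525,191.20
Interest: A$8,016,480.00 × ((1 + 0.012)^17 − 1) = A$8,016,480.00 × 0.2248100… = A$1,802,184.6212…
Total = A$8,016,480.00 + A$2,885,932.8000 + A$1,802,184.6212… = A$12,704,597.42

A$12,704,597.42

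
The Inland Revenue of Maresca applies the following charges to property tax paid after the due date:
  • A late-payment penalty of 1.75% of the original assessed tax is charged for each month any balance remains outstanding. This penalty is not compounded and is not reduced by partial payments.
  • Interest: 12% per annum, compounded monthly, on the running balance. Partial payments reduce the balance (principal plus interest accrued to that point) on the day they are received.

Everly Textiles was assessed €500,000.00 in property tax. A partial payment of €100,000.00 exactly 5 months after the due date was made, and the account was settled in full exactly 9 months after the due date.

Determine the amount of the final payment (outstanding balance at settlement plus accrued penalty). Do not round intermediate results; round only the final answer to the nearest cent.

€521,532.24

Monthly rate = 12% ÷ 12 = 1%
Balance at month 5: €500,000.0000 × (1 + 0.01)^5 = €525,505.0251…
After €100,000.00 payment: €525,505.0251… − €100,000.00 = €425,505.0251…
Balance at month 9: €425,505.0251… × (1 + 0.01)^4 = €442,782.2353…
Penalty: 9 × 1.75% × €500,000.00 = €78,750.00
Final settlement = outstanding balance + penalty = €442,782.2353… + €78,750.00 = €521,532.24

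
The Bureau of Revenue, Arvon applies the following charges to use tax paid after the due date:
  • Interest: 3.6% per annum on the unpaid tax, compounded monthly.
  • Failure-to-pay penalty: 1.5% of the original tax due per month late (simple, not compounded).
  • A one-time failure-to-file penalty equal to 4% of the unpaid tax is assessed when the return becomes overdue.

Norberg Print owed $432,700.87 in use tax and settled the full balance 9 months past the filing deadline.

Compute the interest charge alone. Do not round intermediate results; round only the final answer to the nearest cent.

$11,824.10

Interest (3.6%/yr ÷ 12 = 0.3%/month): $432,700.87 × ((1 + 0.003)^9 − 1) = $11,824.1044…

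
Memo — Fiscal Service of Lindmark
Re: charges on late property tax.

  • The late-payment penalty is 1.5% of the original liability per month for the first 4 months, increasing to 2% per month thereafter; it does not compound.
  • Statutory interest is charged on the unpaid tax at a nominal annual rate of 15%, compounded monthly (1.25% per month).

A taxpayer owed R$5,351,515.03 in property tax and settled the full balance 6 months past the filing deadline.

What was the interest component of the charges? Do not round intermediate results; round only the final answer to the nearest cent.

Interest: R$5,351,515.03 × ((1 + 0.0125)^6 − 1) = R$5,351,515.03 × 0.0773832… = R$414,117.2538…

R$414,117.25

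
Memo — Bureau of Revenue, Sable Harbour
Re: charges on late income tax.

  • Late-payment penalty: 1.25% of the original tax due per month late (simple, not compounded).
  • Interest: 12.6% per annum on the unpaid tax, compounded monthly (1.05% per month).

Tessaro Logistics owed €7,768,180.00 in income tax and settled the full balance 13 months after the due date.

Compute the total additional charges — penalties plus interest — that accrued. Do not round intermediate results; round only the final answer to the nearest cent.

Late-payment penalty = 1.25% × €7,768,180.00 × 13 mo = €1,262,329.25
Interest: €7,768,180.00 × ((1 + 0.0105)^13 − 1) = €7,768,180.00 × 0.1454394… = €1,129,799.7350…
Penalties + interest = €1,262,329.2500 + €1,129,799.7350… = €2,392,128.99

€2,392,128.99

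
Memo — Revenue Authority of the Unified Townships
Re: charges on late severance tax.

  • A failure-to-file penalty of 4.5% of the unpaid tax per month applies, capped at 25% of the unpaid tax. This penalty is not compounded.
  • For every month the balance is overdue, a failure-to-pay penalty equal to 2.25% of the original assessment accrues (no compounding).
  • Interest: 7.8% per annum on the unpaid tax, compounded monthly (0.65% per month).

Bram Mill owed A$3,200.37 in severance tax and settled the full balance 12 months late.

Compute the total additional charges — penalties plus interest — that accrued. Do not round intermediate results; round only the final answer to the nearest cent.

Failure-to-file: 12 × 4.5% × A$3,200.37 = A$1,728.20…, capped at 25% × A$3,200.37 = A$800.09…
Failure-to-pay penalty: 12 × 2.25% × A$3,200.37 = A$864.10…
Interest: A$3,200.37 × ((1 + 0.0065)^12 − 1) = A$3,200.37 × 0.0808498… = A$258.7493…
Penalties + interest = A$1,664.1924 + A$258.7493… = A$1,922.94

A$1,922.94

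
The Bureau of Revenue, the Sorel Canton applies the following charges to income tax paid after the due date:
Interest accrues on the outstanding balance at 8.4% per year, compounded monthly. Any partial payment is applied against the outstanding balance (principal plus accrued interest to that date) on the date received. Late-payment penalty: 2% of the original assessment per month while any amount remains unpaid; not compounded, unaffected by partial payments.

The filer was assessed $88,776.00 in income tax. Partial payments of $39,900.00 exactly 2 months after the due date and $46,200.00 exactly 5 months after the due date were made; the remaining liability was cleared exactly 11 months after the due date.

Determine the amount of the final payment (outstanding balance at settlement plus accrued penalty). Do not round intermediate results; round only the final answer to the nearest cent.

Monthly rate = 8.4% ÷ 12 = 0.7%
Balance at month 2: $88,776.0000 × (1 + 0.007)^2 = $90,023.2140…
After $39,900.00 payment: $90,023.2140… − $39,900.00 = $50,123.2140…
Balance at month 5: $50,123.2140… × (1 + 0.007)^3 = $51,183.1868…
After $46,200.00 payment: $51,183.1868… − $46,200.00 = $4,983.1868…
Balance at month 11: $4,983.1868… × (1 + 0.007)^6 = $5,196.1777…
Penalty: 11 × 2% × $88,776.00 = $19,530.72
Final settlement = outstanding balance + penalty = $5,196.1777… + $19,530.72 = $24,726.90

$24,726.90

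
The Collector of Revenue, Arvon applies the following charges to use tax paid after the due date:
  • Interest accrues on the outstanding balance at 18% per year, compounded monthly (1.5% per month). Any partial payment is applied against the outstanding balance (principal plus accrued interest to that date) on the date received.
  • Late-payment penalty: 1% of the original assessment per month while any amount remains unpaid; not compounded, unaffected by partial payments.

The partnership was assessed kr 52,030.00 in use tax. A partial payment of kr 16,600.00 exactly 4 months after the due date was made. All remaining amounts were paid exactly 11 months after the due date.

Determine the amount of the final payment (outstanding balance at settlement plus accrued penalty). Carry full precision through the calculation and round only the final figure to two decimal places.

Balance at month 4: kr 52,030.0000 × (1 + 0.015)^4 = kr 55,222.7455…
After kr 16,600.00 payment: kr 55,222.7455… − kr 16,600.00 = kr 38,622.7455…
Balance at month 11: kr 38,622.7455… × (1 + 0.015)^7 = kr 42,865.2577…
Penalty: 11 × 1% × kr 52,030.00 = kr 5,723.30
Final settlement = outstanding balance + penalty = kr 42,865.2577… + kr 5,723.30 = kr 48,588.56

kr 48,588.56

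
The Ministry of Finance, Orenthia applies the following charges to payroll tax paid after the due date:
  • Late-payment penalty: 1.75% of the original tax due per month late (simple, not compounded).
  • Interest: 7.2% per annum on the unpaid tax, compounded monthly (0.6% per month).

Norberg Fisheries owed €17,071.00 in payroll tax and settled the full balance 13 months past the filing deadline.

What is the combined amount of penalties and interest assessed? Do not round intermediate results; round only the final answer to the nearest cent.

Late-payment penalty: 13 × 1.75% × €17,071.00 = €3,883.65…
Interest: €17,071.00 × ((1 + 0.006)^13 − 1) = €17,071.00 × 0.0808707… = €1,380.5439…
Penalties + interest = €3,883.6525 + €1,380.5439… = €5,264.20

€5,264.20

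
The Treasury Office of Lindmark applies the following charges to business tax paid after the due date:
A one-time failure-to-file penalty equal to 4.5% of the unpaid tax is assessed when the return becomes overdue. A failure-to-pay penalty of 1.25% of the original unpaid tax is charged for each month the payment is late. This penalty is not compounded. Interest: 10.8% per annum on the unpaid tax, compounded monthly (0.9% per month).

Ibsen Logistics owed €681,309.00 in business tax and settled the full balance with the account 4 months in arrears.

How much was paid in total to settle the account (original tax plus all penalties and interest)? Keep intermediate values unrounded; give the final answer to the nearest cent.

Failure-to-file penalty: 4.5% × €681,309.00 = €30,658.91…
Failure-to-pay penalty: 4 × 1.25% × €681,309.00 = €34,065.45
Interest: €681,309.00 × ((1 + 0.009)^4 − 1) = €681,309.00 × 0.0364889… = €24,860.2313…
Total = €681,309.00 + €64,724.3550 + €24,860.2313… = €770,893.59

€770,893.59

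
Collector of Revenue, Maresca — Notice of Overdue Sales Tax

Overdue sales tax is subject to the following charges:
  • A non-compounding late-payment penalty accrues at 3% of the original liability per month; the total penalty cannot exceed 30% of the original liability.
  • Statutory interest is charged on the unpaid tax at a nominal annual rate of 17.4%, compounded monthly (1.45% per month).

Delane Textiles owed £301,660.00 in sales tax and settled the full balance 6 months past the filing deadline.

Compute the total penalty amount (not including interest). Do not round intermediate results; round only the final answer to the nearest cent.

£54,298.80

Penalty: 6 × 3% × £301,660.00 = £54,298.80 (below the 30% cap of £90,498.00)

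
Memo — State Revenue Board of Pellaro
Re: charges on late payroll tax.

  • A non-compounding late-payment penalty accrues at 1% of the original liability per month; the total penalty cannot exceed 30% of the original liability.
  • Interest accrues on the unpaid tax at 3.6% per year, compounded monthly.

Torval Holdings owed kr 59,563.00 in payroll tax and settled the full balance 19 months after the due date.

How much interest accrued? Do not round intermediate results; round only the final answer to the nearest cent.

kr 3,488.34

Interest (3.6%/yr ÷ 12 = 0.3%/month): kr 59,563.00 × ((1 + 0.003)^19 − 1) = kr 3,488.3357…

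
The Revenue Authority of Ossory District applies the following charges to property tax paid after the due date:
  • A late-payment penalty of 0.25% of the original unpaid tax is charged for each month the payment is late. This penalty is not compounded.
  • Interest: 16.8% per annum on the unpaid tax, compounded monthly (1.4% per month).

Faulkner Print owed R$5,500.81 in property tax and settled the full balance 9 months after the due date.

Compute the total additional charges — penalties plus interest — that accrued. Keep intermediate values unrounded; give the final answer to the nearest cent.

R$856.98

Late-payment penalty: 9 × 0.25% × R$5,500.81 = R$123.77…
Interest: R$5,500.81 × ((1 + 0.014)^9 − 1) = R$5,500.81 × 0.1332914… = R$733.2107…
Penalties + interest = R$123.7682… + R$733.2107… = R$856.98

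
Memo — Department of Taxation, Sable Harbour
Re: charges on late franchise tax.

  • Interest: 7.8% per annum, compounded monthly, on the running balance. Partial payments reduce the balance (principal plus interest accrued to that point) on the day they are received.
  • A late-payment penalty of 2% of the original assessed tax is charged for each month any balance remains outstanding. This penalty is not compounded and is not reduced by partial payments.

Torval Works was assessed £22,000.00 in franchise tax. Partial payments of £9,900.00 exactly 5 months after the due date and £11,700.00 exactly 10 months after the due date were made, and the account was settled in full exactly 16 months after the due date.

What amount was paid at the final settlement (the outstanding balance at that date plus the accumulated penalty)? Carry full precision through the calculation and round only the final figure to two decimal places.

£8,647.91

Monthly rate = 7.8% ÷ 12 = 0.65%
Balance at month 5: £22,000.0000 × (1 + 0.0065)^5 = £22,724.3556…
After £9,900.00 payment: £22,724.3556… − £9,900.00 = £12,824.3556…
Balance at month 10: £12,824.3556… × (1 + 0.0065)^5 = £13,246.6008…
After £11,700.00 payment: £13,246.6008… − £11,700.00 = £1,546.6008…
Balance at month 16: £1,546.6008… × (1 + 0.0065)^6 = £1,607.9069…
Penalty: 16 × 2% × £22,000.00 = £7,040.00
Final settlement = outstanding balance + penalty = £1,607.9069… + £7,040.00 = £8,647.91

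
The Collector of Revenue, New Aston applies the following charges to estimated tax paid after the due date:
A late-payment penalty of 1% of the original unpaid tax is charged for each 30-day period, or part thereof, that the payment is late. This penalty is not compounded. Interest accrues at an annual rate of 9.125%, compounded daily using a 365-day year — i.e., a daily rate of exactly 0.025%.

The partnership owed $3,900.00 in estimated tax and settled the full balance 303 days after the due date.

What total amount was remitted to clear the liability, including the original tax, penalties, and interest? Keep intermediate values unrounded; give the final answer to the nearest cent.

$4,635.86

Penalty periods: ⌈303/30⌉ = 11; penalty = 11 × 1% × $3,900.00 = $429.00
Interest: $3,900.00 × ((1 + 0.00025)^303 − 1) = $3,900.00 × 0.07868266… = $306.8624…
Total = $3,900.00 + $429.0000 + $306.8624… = $4,635.86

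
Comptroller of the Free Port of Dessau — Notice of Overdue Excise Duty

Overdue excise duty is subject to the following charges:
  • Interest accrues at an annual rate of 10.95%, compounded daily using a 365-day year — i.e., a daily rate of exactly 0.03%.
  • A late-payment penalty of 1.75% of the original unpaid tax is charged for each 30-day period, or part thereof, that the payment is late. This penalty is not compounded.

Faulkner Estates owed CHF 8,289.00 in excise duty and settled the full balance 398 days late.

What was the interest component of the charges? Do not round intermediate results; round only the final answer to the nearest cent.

Interest: CHF 8,289.00 × ((1 + 0.0003)^398 − 1) = CHF 8,289.00 × 0.12680038… = CHF 1,051.0483…

CHF 1,051.05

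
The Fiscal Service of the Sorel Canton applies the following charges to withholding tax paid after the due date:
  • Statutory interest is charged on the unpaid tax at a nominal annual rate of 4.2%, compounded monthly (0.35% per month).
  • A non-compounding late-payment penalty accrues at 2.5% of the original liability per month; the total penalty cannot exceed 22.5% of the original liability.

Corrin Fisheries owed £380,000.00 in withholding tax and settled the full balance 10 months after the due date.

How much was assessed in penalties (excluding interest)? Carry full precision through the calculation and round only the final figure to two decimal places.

£85,500.00

Penalty (uncapped): 10 × 2.5% × £380,000.00 = £95,000.00; cap = 22.5% × £380,000.00 = £85,500.00 → penalty = £85,500.00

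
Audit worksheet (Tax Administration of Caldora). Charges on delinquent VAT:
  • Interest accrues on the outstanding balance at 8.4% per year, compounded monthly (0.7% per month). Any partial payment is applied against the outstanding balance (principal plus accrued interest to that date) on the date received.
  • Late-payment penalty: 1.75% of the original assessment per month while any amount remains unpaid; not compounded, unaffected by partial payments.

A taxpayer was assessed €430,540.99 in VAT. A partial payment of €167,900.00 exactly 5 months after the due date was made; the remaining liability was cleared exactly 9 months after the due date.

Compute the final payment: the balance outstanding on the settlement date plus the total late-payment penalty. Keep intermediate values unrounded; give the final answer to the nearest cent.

€353,596.50

Balance at month 5: €430,540.9900 × (1 + 0.007)^5 = €445,822.3717…
After €167,900.00 payment: €445,822.3717… − €167,900.00 = €277,922.3717…
Balance at month 9: €277,922.3717… × (1 + 0.007)^4 = €285,786.2892…
Penalty: 9 × 1.75% × €430,540.99 = €67,810.21…
Final settlement = outstanding balance + penalty = €285,786.2892… + €67,810.21… = €353,596.50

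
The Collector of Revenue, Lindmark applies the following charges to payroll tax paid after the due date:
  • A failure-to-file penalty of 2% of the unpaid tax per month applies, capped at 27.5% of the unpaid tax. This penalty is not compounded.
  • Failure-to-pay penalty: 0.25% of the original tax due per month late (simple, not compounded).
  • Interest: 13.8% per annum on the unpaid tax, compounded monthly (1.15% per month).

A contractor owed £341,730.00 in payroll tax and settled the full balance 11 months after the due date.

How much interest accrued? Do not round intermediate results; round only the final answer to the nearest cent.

Interest: £341,730.00 × ((1 + 0.0115)^11 − 1) = £341,730.00 × 0.1340306… = £45,802.2633…

£45,802.26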